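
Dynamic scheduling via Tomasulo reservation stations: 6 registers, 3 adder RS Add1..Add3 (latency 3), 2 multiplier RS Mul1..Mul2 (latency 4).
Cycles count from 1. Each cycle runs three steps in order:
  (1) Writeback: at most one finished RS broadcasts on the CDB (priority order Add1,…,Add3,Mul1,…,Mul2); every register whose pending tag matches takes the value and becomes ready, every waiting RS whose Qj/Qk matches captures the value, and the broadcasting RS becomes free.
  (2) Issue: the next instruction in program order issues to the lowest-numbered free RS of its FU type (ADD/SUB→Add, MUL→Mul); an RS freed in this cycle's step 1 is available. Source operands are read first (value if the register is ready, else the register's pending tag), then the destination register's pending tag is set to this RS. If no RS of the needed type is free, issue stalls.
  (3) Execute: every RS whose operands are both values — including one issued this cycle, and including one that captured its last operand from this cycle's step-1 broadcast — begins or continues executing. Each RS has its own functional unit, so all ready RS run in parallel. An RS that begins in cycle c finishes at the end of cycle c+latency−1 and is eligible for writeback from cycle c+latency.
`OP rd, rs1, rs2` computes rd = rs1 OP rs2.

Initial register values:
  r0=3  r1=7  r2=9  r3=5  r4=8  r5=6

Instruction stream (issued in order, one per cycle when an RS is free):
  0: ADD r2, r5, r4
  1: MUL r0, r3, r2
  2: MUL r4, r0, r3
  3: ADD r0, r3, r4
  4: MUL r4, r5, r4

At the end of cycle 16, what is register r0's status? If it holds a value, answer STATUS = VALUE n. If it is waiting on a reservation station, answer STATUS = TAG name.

STATUS = VALUE 355

  c1: issue ADD r2<-Add1  regs: r0:3,r1:7,r2:Add1,r3:5,r4:8,r5:6
  c2: issue MUL r0<-Mul1  regs: r0:Mul1,r1:7,r2:Add1,r3:5,r4:8,r5:6
  c3: issue MUL r4<-Mul2  regs: r0:Mul1,r1:7,r2:Add1,r3:5,r4:Mul2,r5:6
  c4: CDB Add1=14; issue ADD r0<-Add1  regs: r0:Add1,r1:7,r2:14,r3:5,r4:Mul2,r5:6
  c5: stall  regs: r0:Add1,r1:7,r2:14,r3:5,r4:Mul2,r5:6
  c6: stall  regs: r0:Add1,r1:7,r2:14,r3:5,r4:Mul2,r5:6
  c7: stall  regs: r0:Add1,r1:7,r2:14,r3:5,r4:Mul2,r5:6
  c8: CDB Mul1=70; issue MUL r4<-Mul1  regs: r0:Add1,r1:7,r2:14,r3:5,r4:Mul1,r5:6
  c9: -  regs: r0:Add1,r1:7,r2:14,r3:5,r4:Mul1,r5:6
  c10: -  regs: r0:Add1,r1:7,r2:14,r3:5,r4:Mul1,r5:6
  c11: -  regs: r0:Add1,r1:7,r2:14,r3:5,r4:Mul1,r5:6
  c12: CDB Mul2=350  regs: r0:Add1,r1:7,r2:14,r3:5,r4:Mul1,r5:6
  c13: -  regs: r0:Add1,r1:7,r2:14,r3:5,r4:Mul1,r5:6
  c14: -  regs: r0:Add1,r1:7,r2:14,r3:5,r4:Mul1,r5:6
  c15: CDB Add1=355  regs: r0:355,r1:7,r2:14,r3:5,r4:Mul1,r5:6
  c16: CDB Mul1=2100  regs: r0:355,r1:7,r2:14,r3:5,r4:2100,r5:6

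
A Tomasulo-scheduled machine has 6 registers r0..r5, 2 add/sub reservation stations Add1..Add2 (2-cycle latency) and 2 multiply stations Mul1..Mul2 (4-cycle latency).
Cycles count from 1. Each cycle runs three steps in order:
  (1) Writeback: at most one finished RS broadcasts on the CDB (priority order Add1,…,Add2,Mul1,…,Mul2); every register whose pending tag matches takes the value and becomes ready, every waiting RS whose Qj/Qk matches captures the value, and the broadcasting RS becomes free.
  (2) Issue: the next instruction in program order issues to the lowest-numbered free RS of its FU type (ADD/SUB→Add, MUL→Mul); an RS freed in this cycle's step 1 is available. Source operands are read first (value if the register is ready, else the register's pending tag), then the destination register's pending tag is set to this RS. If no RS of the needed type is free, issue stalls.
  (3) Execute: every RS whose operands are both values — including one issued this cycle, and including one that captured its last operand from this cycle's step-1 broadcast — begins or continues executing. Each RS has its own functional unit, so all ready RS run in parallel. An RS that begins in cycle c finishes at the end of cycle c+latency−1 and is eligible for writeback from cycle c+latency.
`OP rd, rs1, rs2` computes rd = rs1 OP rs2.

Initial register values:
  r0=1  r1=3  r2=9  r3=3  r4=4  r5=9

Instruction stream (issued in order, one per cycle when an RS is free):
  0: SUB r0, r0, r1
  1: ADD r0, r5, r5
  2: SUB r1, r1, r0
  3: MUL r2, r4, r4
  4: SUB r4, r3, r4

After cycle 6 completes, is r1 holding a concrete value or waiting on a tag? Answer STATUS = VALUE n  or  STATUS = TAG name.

STATUS = VALUE -15

cycle 1: issue SUB r0<-Add1 // r0:Add1,r1:3,r2:9,r3:3,r4:4,r5:9
cycle 2: issue ADD r0<-Add2 // r0:Add2,r1:3,r2:9,r3:3,r4:4,r5:9
cycle 3: CDB Add1=-2; issue SUB r1<-Add1 // r0:Add2,r1:Add1,r2:9,r3:3,r4:4,r5:9
cycle 4: CDB Add2=18; issue MUL r2<-Mul1 // r0:18,r1:Add1,r2:Mul1,r3:3,r4:4,r5:9
cycle 5: issue SUB r4<-Add2 // r0:18,r1:Add1,r2:Mul1,r3:3,r4:Add2,r5:9
cycle 6: CDB Add1=-15 // r0:18,r1:-15,r2:Mul1,r3:3,r4:Add2,r5:9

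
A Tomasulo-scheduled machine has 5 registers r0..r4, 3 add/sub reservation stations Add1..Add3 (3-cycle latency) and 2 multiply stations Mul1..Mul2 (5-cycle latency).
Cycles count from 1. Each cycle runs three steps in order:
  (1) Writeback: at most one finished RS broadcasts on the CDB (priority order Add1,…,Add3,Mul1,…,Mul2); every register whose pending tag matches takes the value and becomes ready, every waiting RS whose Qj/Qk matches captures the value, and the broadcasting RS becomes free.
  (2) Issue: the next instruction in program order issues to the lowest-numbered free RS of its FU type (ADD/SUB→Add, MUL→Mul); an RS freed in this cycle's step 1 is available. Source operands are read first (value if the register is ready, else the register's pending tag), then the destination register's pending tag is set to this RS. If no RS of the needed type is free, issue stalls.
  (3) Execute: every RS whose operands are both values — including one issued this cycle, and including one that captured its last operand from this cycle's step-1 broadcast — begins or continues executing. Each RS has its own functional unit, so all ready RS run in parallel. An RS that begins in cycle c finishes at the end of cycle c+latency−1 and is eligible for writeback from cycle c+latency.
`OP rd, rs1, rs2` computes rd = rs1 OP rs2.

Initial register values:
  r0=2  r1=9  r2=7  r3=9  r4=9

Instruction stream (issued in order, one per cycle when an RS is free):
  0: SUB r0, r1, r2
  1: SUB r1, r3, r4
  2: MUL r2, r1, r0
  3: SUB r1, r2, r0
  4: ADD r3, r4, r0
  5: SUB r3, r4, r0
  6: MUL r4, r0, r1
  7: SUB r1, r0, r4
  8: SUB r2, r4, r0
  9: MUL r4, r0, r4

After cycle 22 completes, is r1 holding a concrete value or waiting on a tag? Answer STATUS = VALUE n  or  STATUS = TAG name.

cycle 1: issue SUB r0<-Add1 // r0:Add1,r1:9,r2:7,r3:9,r4:9
cycle 2: issue SUB r1<-Add2 // r0:Add1,r1:Add2,r2:7,r3:9,r4:9
cycle 3: issue MUL r2<-Mul1 // r0:Add1,r1:Add2,r2:Mul1,r3:9,r4:9
cycle 4: CDB Add1=2; issue SUB r1<-Add1 // r0:2,r1:Add1,r2:Mul1,r3:9,r4:9
cycle 5: CDB Add2=0; issue ADD r3<-Add2 // r0:2,r1:Add1,r2:Mul1,r3:Add2,r4:9
cycle 6: issue SUB r3<-Add3 // r0:2,r1:Add1,r2:Mul1,r3:Add3,r4:9
cycle 7: issue MUL r4<-Mul2 // r0:2,r1:Add1,r2:Mul1,r3:Add3,r4:Mul2
cycle 8: CDB Add2=11; issue SUB r1<-Add2 // r0:2,r1:Add2,r2:Mul1,r3:Add3,r4:Mul2
cycle 9: CDB Add3=7; issue SUB r2<-Add3 // r0:2,r1:Add2,r2:Add3,r3:7,r4:Mul2
cycle 10: CDB Mul1=0; issue MUL r4<-Mul1 // r0:2,r1:Add2,r2:Add3,r3:7,r4:Mul1
cycle 11: - // r0:2,r1:Add2,r2:Add3,r3:7,r4:Mul1
cycle 12: - // r0:2,r1:Add2,r2:Add3,r3:7,r4:Mul1
cycle 13: CDB Add1=-2 // r0:2,r1:Add2,r2:Add3,r3:7,r4:Mul1
cycle 14: - // r0:2,r1:Add2,r2:Add3,r3:7,r4:Mul1
cycle 15: - // r0:2,r1:Add2,r2:Add3,r3:7,r4:Mul1
cycle 16: - // r0:2,r1:Add2,r2:Add3,r3:7,r4:Mul1
cycle 17: - // r0:2,r1:Add2,r2:Add3,r3:7,r4:Mul1
cycle 18: CDB Mul2=-4 // r0:2,r1:Add2,r2:Add3,r3:7,r4:Mul1
cycle 19: - // r0:2,r1:Add2,r2:Add3,r3:7,r4:Mul1
cycle 20: - // r0:2,r1:Add2,r2:Add3,r3:7,r4:Mul1
cycle 21: CDB Add2=6 // r0:2,r1:6,r2:Add3,r3:7,r4:Mul1
cycle 22: CDB Add3=-6 // r0:2,r1:6,r2:-6,r3:7,r4:Mul1

STATUS = VALUE 6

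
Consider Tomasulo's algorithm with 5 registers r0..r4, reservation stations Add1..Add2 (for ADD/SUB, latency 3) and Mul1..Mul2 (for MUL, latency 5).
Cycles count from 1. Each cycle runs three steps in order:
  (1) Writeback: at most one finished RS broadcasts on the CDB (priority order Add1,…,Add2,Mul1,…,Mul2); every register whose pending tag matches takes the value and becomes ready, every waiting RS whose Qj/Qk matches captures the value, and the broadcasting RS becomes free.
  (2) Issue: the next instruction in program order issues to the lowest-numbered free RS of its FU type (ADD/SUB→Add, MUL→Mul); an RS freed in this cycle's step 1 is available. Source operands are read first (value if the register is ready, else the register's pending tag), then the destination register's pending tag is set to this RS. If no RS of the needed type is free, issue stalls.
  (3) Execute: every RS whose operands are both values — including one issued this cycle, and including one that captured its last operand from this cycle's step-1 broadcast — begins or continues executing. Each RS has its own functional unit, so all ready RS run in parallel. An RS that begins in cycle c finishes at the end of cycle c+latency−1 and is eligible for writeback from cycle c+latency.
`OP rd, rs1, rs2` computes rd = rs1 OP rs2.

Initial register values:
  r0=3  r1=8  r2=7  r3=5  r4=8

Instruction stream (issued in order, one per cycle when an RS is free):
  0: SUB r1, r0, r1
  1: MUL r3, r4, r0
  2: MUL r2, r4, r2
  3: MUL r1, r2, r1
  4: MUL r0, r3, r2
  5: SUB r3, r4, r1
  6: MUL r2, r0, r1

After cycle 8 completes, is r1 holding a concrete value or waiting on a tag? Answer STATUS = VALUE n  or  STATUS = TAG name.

STATUS = TAG Mul1

c1: issue SUB r1<-Add1 | r0:3,r1:Add1,r2:7,r3:5,r4:8
c2: issue MUL r3<-Mul1 | r0:3,r1:Add1,r2:7,r3:Mul1,r4:8
c3: issue MUL r2<-Mul2 | r0:3,r1:Add1,r2:Mul2,r3:Mul1,r4:8
c4: CDB Add1=-5; stall | r0:3,r1:-5,r2:Mul2,r3:Mul1,r4:8
c5: stall | r0:3,r1:-5,r2:Mul2,r3:Mul1,r4:8
c6: stall | r0:3,r1:-5,r2:Mul2,r3:Mul1,r4:8
c7: CDB Mul1=24; issue MUL r1<-Mul1 | r0:3,r1:Mul1,r2:Mul2,r3:24,r4:8
c8: CDB Mul2=56; issue MUL r0<-Mul2 | r0:Mul2,r1:Mul1,r2:56,r3:24,r4:8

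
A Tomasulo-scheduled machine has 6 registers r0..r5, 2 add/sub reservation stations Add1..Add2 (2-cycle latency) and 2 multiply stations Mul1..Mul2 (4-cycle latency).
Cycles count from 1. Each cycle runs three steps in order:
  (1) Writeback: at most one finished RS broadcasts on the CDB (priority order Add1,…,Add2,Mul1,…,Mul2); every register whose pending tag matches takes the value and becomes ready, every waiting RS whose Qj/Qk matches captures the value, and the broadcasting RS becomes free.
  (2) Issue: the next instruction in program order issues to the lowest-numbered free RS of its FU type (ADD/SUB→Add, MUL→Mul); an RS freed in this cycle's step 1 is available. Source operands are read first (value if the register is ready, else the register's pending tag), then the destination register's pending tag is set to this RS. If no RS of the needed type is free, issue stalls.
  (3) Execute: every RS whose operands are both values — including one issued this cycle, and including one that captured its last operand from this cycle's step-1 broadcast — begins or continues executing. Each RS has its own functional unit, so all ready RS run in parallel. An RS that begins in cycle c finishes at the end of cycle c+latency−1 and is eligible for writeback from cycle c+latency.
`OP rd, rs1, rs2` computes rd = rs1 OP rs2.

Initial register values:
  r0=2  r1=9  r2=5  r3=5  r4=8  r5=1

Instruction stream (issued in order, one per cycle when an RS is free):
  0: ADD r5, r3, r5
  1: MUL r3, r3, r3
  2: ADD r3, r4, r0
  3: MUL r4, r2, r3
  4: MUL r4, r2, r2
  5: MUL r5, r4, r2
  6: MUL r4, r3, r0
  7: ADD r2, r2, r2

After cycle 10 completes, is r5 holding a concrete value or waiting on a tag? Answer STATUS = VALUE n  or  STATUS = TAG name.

c1: issue ADD r5<-Add1 | r0:2,r1:9,r2:5,r3:5,r4:8,r5:Add1
c2: issue MUL r3<-Mul1 | r0:2,r1:9,r2:5,r3:Mul1,r4:8,r5:Add1
c3: CDB Add1=6; issue ADD r3<-Add1 | r0:2,r1:9,r2:5,r3:Add1,r4:8,r5:6
c4: issue MUL r4<-Mul2 | r0:2,r1:9,r2:5,r3:Add1,r4:Mul2,r5:6
c5: CDB Add1=10; stall | r0:2,r1:9,r2:5,r3:10,r4:Mul2,r5:6
c6: CDB Mul1=25; issue MUL r4<-Mul1 | r0:2,r1:9,r2:5,r3:10,r4:Mul1,r5:6
c7: stall | r0:2,r1:9,r2:5,r3:10,r4:Mul1,r5:6
c8: stall | r0:2,r1:9,r2:5,r3:10,r4:Mul1,r5:6
c9: CDB Mul2=50; issue MUL r5<-Mul2 | r0:2,r1:9,r2:5,r3:10,r4:Mul1,r5:Mul2
c10: CDB Mul1=25; issue MUL r4<-Mul1 | r0:2,r1:9,r2:5,r3:10,r4:Mul1,r5:Mul2

STATUS = TAG Mul2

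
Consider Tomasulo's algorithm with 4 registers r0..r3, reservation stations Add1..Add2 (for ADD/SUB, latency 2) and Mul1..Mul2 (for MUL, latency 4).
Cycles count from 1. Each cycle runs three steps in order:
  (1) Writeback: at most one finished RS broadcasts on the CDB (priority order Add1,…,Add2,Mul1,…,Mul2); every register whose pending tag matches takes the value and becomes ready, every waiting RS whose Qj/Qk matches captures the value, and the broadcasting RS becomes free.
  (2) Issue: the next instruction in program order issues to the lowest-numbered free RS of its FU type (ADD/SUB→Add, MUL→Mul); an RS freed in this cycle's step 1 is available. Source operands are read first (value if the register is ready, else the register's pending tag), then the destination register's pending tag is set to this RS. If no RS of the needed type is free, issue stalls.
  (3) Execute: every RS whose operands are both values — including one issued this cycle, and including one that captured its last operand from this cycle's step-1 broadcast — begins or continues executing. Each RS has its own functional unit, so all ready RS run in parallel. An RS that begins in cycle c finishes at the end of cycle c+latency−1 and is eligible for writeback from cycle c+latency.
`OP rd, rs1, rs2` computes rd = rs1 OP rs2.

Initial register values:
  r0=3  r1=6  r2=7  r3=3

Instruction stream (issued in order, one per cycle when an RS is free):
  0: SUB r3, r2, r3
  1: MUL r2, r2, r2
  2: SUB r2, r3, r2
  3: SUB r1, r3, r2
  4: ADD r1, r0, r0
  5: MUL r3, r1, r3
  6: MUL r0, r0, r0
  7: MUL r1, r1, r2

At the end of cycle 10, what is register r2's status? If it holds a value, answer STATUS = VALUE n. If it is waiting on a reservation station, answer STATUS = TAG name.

STATUS = VALUE -45

  c1: issue SUB r3<-Add1  regs: r0:3,r1:6,r2:7,r3:Add1
  c2: issue MUL r2<-Mul1  regs: r0:3,r1:6,r2:Mul1,r3:Add1
  c3: CDB Add1=4; issue SUB r2<-Add1  regs: r0:3,r1:6,r2:Add1,r3:4
  c4: issue SUB r1<-Add2  regs: r0:3,r1:Add2,r2:Add1,r3:4
  c5: stall  regs: r0:3,r1:Add2,r2:Add1,r3:4
  c6: CDB Mul1=49; stall  regs: r0:3,r1:Add2,r2:Add1,r3:4
  c7: stall  regs: r0:3,r1:Add2,r2:Add1,r3:4
  c8: CDB Add1=-45; issue ADD r1<-Add1  regs: r0:3,r1:Add1,r2:-45,r3:4
  c9: issue MUL r3<-Mul1  regs: r0:3,r1:Add1,r2:-45,r3:Mul1
  c10: CDB Add1=6; issue MUL r0<-Mul2  regs: r0:Mul2,r1:6,r2:-45,r3:Mul1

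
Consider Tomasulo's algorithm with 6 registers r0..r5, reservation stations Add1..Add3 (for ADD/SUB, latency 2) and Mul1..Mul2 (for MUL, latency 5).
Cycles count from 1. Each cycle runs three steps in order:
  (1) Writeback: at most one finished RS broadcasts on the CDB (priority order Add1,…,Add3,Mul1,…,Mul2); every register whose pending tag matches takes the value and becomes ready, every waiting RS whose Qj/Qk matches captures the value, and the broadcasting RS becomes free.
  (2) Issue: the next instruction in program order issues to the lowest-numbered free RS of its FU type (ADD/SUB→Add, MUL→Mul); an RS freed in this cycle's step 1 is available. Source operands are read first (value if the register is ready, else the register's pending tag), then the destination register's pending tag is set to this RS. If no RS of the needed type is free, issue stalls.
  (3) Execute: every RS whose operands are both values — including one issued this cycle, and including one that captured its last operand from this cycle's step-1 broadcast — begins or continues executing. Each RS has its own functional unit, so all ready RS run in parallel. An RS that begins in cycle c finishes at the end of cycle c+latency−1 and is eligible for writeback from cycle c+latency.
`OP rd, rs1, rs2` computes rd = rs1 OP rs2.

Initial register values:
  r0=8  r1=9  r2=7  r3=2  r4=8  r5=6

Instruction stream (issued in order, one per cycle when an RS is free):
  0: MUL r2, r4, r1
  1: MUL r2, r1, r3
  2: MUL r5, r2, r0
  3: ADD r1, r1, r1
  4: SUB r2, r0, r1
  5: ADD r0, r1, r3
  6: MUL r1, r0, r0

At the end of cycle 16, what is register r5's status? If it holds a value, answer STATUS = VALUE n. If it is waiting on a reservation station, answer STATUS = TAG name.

STATUS = VALUE 144

  c1: issue MUL r2<-Mul1  regs: r0:8,r1:9,r2:Mul1,r3:2,r4:8,r5:6
  c2: issue MUL r2<-Mul2  regs: r0:8,r1:9,r2:Mul2,r3:2,r4:8,r5:6
  c3: stall  regs: r0:8,r1:9,r2:Mul2,r3:2,r4:8,r5:6
  c4: stall  regs: r0:8,r1:9,r2:Mul2,r3:2,r4:8,r5:6
  c5: stall  regs: r0:8,r1:9,r2:Mul2,r3:2,r4:8,r5:6
  c6: CDB Mul1=72; issue MUL r5<-Mul1  regs: r0:8,r1:9,r2:Mul2,r3:2,r4:8,r5:Mul1
  c7: CDB Mul2=18; issue ADD r1<-Add1  regs: r0:8,r1:Add1,r2:18,r3:2,r4:8,r5:Mul1
  c8: issue SUB r2<-Add2  regs: r0:8,r1:Add1,r2:Add2,r3:2,r4:8,r5:Mul1
  c9: CDB Add1=18; issue ADD r0<-Add1  regs: r0:Add1,r1:18,r2:Add2,r3:2,r4:8,r5:Mul1
  c10: issue MUL r1<-Mul2  regs: r0:Add1,r1:Mul2,r2:Add2,r3:2,r4:8,r5:Mul1
  c11: CDB Add1=20  regs: r0:20,r1:Mul2,r2:Add2,r3:2,r4:8,r5:Mul1
  c12: CDB Add2=-10  regs: r0:20,r1:Mul2,r2:-10,r3:2,r4:8,r5:Mul1
  c13: CDB Mul1=144  regs: r0:20,r1:Mul2,r2:-10,r3:2,r4:8,r5:144
  c14: -  regs: r0:20,r1:Mul2,r2:-10,r3:2,r4:8,r5:144
  c15: -  regs: r0:20,r1:Mul2,r2:-10,r3:2,r4:8,r5:144
  c16: CDB Mul2=400  regs: r0:20,r1:400,r2:-10,r3:2,r4:8,r5:144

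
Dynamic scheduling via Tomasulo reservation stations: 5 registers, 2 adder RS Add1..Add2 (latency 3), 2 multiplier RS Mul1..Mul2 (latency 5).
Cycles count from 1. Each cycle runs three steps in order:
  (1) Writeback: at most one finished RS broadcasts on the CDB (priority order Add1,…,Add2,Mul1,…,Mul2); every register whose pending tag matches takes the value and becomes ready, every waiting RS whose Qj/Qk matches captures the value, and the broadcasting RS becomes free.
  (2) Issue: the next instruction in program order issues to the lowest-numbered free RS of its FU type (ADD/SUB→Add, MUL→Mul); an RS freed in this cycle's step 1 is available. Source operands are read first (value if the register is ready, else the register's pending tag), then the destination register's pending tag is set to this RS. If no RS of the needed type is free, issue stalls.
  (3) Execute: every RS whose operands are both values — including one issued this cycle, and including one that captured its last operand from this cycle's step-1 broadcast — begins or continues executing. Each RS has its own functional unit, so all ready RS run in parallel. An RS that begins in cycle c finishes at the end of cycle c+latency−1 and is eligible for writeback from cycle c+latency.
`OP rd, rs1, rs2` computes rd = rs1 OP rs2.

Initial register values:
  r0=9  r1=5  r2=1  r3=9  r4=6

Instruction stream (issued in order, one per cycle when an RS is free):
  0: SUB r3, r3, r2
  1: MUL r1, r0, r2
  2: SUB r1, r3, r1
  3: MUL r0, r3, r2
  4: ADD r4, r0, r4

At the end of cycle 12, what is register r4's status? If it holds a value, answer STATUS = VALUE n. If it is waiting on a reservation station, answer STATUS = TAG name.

c1: issue SUB r3<-Add1 | r0:9,r1:5,r2:1,r3:Add1,r4:6
c2: issue MUL r1<-Mul1 | r0:9,r1:Mul1,r2:1,r3:Add1,r4:6
c3: issue SUB r1<-Add2 | r0:9,r1:Add2,r2:1,r3:Add1,r4:6
c4: CDB Add1=8; issue MUL r0<-Mul2 | r0:Mul2,r1:Add2,r2:1,r3:8,r4:6
c5: issue ADD r4<-Add1 | r0:Mul2,r1:Add2,r2:1,r3:8,r4:Add1
c6: - | r0:Mul2,r1:Add2,r2:1,r3:8,r4:Add1
c7: CDB Mul1=9 | r0:Mul2,r1:Add2,r2:1,r3:8,r4:Add1
c8: - | r0:Mul2,r1:Add2,r2:1,r3:8,r4:Add1
c9: CDB Mul2=8 | r0:8,r1:Add2,r2:1,r3:8,r4:Add1
c10: CDB Add2=-1 | r0:8,r1:-1,r2:1,r3:8,r4:Add1
c11: - | r0:8,r1:-1,r2:1,r3:8,r4:Add1
c12: CDB Add1=14 | r0:8,r1:-1,r2:1,r3:8,r4:14

STATUS = VALUE 14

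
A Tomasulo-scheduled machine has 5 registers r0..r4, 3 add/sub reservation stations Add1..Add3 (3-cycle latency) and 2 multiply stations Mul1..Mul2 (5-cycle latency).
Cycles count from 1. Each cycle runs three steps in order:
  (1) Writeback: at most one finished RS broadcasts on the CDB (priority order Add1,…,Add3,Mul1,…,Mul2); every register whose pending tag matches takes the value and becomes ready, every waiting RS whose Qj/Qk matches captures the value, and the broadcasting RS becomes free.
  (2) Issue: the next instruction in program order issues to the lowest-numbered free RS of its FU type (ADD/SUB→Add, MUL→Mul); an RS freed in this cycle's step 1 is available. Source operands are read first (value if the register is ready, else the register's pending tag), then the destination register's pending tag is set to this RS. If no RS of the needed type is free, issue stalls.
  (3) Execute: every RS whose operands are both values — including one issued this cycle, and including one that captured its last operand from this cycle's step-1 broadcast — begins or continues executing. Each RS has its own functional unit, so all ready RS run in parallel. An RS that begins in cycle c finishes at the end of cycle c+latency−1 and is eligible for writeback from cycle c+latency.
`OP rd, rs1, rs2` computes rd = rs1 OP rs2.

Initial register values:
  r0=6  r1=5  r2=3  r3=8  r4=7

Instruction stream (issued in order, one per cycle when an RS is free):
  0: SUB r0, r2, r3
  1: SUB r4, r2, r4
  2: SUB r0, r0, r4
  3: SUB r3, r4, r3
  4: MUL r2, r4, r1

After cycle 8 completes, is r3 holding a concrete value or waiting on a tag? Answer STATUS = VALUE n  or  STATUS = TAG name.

  c1: issue SUB r0<-Add1  regs: r0:Add1,r1:5,r2:3,r3:8,r4:7
  c2: issue SUB r4<-Add2  regs: r0:Add1,r1:5,r2:3,r3:8,r4:Add2
  c3: issue SUB r0<-Add3  regs: r0:Add3,r1:5,r2:3,r3:8,r4:Add2
  c4: CDB Add1=-5; issue SUB r3<-Add1  regs: r0:Add3,r1:5,r2:3,r3:Add1,r4:Add2
  c5: CDB Add2=-4; issue MUL r2<-Mul1  regs: r0:Add3,r1:5,r2:Mul1,r3:Add1,r4:-4
  c6: -  regs: r0:Add3,r1:5,r2:Mul1,r3:Add1,r4:-4
  c7: -  regs: r0:Add3,r1:5,r2:Mul1,r3:Add1,r4:-4
  c8: CDB Add1=-12  regs: r0:Add3,r1:5,r2:Mul1,r3:-12,r4:-4

STATUS = VALUE -12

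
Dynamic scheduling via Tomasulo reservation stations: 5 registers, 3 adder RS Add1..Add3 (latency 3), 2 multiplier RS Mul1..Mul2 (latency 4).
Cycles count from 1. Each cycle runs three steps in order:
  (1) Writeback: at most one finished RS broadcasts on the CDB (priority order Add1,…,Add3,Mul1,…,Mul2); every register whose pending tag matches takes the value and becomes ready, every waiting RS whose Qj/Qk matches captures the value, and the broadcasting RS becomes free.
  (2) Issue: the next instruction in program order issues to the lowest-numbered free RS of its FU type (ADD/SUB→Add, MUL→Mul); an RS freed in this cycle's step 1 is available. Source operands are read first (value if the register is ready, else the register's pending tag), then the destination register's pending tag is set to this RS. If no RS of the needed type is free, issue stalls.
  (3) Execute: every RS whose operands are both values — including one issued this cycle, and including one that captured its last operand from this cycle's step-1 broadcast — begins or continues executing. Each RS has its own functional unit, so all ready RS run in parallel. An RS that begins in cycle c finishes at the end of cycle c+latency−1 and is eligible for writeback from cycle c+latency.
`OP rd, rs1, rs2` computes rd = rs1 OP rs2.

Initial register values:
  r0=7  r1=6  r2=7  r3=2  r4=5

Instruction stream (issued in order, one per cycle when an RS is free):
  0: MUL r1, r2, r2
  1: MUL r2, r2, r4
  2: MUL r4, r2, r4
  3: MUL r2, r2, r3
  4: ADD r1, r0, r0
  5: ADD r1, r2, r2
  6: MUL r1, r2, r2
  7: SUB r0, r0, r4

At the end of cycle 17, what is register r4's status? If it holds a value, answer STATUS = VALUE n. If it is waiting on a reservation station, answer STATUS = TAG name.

STATUS = VALUE 175

  c1: issue MUL r1<-Mul1  regs: r0:7,r1:Mul1,r2:7,r3:2,r4:5
  c2: issue MUL r2<-Mul2  regs: r0:7,r1:Mul1,r2:Mul2,r3:2,r4:5
  c3: stall  regs: r0:7,r1:Mul1,r2:Mul2,r3:2,r4:5
  c4: stall  regs: r0:7,r1:Mul1,r2:Mul2,r3:2,r4:5
  c5: CDB Mul1=49; issue MUL r4<-Mul1  regs: r0:7,r1:49,r2:Mul2,r3:2,r4:Mul1
  c6: CDB Mul2=35; issue MUL r2<-Mul2  regs: r0:7,r1:49,r2:Mul2,r3:2,r4:Mul1
  c7: issue ADD r1<-Add1  regs: r0:7,r1:Add1,r2:Mul2,r3:2,r4:Mul1
  c8: issue ADD r1<-Add2  regs: r0:7,r1:Add2,r2:Mul2,r3:2,r4:Mul1
  c9: stall  regs: r0:7,r1:Add2,r2:Mul2,r3:2,r4:Mul1
  c10: CDB Add1=14; stall  regs: r0:7,r1:Add2,r2:Mul2,r3:2,r4:Mul1
  c11: CDB Mul1=175; issue MUL r1<-Mul1  regs: r0:7,r1:Mul1,r2:Mul2,r3:2,r4:175
  c12: CDB Mul2=70; issue SUB r0<-Add1  regs: r0:Add1,r1:Mul1,r2:70,r3:2,r4:175
  c13: -  regs: r0:Add1,r1:Mul1,r2:70,r3:2,r4:175
  c14: -  regs: r0:Add1,r1:Mul1,r2:70,r3:2,r4:175
  c15: CDB Add1=-168  regs: r0:-168,r1:Mul1,r2:70,r3:2,r4:175
  c16: CDB Add2=140  regs: r0:-168,r1:Mul1,r2:70,r3:2,r4:175
  c17: CDB Mul1=4900  regs: r0:-168,r1:4900,r2:70,r3:2,r4:175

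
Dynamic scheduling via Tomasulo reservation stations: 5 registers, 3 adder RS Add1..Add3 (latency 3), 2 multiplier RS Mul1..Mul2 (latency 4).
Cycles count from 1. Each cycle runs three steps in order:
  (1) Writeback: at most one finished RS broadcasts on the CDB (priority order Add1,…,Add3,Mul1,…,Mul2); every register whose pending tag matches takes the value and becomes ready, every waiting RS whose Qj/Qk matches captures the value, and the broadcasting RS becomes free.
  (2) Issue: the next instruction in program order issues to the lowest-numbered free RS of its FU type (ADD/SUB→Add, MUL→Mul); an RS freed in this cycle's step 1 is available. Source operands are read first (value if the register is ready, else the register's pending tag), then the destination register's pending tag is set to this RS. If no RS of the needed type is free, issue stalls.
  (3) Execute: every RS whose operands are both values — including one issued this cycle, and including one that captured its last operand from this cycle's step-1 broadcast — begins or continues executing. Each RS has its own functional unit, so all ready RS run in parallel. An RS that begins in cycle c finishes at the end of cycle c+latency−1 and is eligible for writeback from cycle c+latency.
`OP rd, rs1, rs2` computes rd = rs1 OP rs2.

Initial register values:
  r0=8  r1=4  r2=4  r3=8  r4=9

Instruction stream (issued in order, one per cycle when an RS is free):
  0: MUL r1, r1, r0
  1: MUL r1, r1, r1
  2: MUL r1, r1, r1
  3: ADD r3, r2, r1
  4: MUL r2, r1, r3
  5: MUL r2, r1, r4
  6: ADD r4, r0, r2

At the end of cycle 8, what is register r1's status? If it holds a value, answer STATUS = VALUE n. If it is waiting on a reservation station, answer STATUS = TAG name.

STATUS = TAG Mul1

  c1: issue MUL r1<-Mul1  regs: r0:8,r1:Mul1,r2:4,r3:8,r4:9
  c2: issue MUL r1<-Mul2  regs: r0:8,r1:Mul2,r2:4,r3:8,r4:9
  c3: stall  regs: r0:8,r1:Mul2,r2:4,r3:8,r4:9
  c4: stall  regs: r0:8,r1:Mul2,r2:4,r3:8,r4:9
  c5: CDB Mul1=32; issue MUL r1<-Mul1  regs: r0:8,r1:Mul1,r2:4,r3:8,r4:9
  c6: issue ADD r3<-Add1  regs: r0:8,r1:Mul1,r2:4,r3:Add1,r4:9
  c7: stall  regs: r0:8,r1:Mul1,r2:4,r3:Add1,r4:9
  c8: stall  regs: r0:8,r1:Mul1,r2:4,r3:Add1,r4:9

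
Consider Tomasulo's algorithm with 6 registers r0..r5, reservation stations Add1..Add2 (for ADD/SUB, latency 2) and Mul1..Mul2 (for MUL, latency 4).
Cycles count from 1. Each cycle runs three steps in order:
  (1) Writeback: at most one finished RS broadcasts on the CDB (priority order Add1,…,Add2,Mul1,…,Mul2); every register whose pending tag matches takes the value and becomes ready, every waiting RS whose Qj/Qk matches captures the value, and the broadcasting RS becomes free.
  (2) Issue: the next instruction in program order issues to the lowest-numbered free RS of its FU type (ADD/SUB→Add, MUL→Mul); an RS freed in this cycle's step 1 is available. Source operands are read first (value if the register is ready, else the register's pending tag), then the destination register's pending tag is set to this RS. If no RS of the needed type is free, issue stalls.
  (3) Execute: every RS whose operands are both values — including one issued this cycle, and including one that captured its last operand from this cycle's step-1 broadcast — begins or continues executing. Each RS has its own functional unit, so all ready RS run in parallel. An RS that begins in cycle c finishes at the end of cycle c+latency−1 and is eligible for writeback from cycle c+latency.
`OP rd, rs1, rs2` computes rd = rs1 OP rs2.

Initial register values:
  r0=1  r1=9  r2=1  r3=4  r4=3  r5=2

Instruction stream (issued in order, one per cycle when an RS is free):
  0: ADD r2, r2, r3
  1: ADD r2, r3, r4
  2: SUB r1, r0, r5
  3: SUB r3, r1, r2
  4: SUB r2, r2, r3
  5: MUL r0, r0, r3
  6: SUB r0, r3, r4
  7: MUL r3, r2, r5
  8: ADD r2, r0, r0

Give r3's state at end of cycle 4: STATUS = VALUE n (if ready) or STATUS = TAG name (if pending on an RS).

STATUS = TAG Add2

c1: issue ADD r2<-Add1 | r0:1,r1:9,r2:Add1,r3:4,r4:3,r5:2
c2: issue ADD r2<-Add2 | r0:1,r1:9,r2:Add2,r3:4,r4:3,r5:2
c3: CDB Add1=5; issue SUB r1<-Add1 | r0:1,r1:Add1,r2:Add2,r3:4,r4:3,r5:2
c4: CDB Add2=7; issue SUB r3<-Add2 | r0:1,r1:Add1,r2:7,r3:Add2,r4:3,r5:2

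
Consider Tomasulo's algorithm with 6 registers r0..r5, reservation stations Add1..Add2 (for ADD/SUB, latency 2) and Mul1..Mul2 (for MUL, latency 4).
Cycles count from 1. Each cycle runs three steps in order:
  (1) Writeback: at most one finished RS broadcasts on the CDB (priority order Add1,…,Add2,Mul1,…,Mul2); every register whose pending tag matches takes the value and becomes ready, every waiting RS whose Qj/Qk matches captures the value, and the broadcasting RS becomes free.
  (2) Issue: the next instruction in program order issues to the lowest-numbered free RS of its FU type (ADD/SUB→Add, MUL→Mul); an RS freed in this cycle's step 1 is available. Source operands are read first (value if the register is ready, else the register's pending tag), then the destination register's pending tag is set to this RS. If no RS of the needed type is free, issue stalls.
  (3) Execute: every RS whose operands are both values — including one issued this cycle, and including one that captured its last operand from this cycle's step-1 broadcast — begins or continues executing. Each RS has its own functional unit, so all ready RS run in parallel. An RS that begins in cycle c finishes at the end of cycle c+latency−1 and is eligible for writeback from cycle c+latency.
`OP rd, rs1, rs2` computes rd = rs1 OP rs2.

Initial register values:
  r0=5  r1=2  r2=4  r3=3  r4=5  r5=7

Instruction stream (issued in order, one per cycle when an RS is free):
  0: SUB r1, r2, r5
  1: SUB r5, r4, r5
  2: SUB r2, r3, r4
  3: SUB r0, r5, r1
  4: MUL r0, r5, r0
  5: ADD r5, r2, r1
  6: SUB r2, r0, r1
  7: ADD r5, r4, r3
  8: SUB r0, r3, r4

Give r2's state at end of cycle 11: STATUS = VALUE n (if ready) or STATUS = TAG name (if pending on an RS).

c1: issue SUB r1<-Add1 | r0:5,r1:Add1,r2:4,r3:3,r4:5,r5:7
c2: issue SUB r5<-Add2 | r0:5,r1:Add1,r2:4,r3:3,r4:5,r5:Add2
c3: CDB Add1=-3; issue SUB r2<-Add1 | r0:5,r1:-3,r2:Add1,r3:3,r4:5,r5:Add2
c4: CDB Add2=-2; issue SUB r0<-Add2 | r0:Add2,r1:-3,r2:Add1,r3:3,r4:5,r5:-2
c5: CDB Add1=-2; issue MUL r0<-Mul1 | r0:Mul1,r1:-3,r2:-2,r3:3,r4:5,r5:-2
c6: CDB Add2=1; issue ADD r5<-Add1 | r0:Mul1,r1:-3,r2:-2,r3:3,r4:5,r5:Add1
c7: issue SUB r2<-Add2 | r0:Mul1,r1:-3,r2:Add2,r3:3,r4:5,r5:Add1
c8: CDB Add1=-5; issue ADD r5<-Add1 | r0:Mul1,r1:-3,r2:Add2,r3:3,r4:5,r5:Add1
c9: stall | r0:Mul1,r1:-3,r2:Add2,r3:3,r4:5,r5:Add1
c10: CDB Add1=8; issue SUB r0<-Add1 | r0:Add1,r1:-3,r2:Add2,r3:3,r4:5,r5:8
c11: CDB Mul1=-2 | r0:Add1,r1:-3,r2:Add2,r3:3,r4:5,r5:8

STATUS = TAG Add2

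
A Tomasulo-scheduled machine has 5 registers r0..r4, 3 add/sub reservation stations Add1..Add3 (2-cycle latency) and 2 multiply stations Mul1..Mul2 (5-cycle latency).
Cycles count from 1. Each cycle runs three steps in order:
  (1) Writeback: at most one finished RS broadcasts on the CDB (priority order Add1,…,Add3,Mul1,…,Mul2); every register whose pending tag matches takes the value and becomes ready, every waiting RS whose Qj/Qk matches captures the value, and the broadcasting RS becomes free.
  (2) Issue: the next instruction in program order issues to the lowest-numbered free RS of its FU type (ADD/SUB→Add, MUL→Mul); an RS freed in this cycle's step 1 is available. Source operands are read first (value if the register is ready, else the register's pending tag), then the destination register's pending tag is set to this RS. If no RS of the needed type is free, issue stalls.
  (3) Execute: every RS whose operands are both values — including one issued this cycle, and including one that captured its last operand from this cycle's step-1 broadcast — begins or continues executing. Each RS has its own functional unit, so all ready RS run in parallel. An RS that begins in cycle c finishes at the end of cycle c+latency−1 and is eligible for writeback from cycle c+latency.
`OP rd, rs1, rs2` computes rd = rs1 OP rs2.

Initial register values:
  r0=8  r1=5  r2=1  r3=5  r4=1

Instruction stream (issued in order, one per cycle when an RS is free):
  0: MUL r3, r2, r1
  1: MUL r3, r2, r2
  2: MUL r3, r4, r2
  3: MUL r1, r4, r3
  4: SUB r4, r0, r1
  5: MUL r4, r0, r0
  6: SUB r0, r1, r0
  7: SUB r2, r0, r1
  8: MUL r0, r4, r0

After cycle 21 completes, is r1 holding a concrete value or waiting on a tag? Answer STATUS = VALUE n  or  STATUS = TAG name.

STATUS = VALUE 1

c1: issue MUL r3<-Mul1 | r0:8,r1:5,r2:1,r3:Mul1,r4:1
c2: issue MUL r3<-Mul2 | r0:8,r1:5,r2:1,r3:Mul2,r4:1
c3: stall | r0:8,r1:5,r2:1,r3:Mul2,r4:1
c4: stall | r0:8,r1:5,r2:1,r3:Mul2,r4:1
c5: stall | r0:8,r1:5,r2:1,r3:Mul2,r4:1
c6: CDB Mul1=5; issue MUL r3<-Mul1 | r0:8,r1:5,r2:1,r3:Mul1,r4:1
c7: CDB Mul2=1; issue MUL r1<-Mul2 | r0:8,r1:Mul2,r2:1,r3:Mul1,r4:1
c8: issue SUB r4<-Add1 | r0:8,r1:Mul2,r2:1,r3:Mul1,r4:Add1
c9: stall | r0:8,r1:Mul2,r2:1,r3:Mul1,r4:Add1
c10: stall | r0:8,r1:Mul2,r2:1,r3:Mul1,r4:Add1
c11: CDB Mul1=1; issue MUL r4<-Mul1 | r0:8,r1:Mul2,r2:1,r3:1,r4:Mul1
c12: issue SUB r0<-Add2 | r0:Add2,r1:Mul2,r2:1,r3:1,r4:Mul1
c13: issue SUB r2<-Add3 | r0:Add2,r1:Mul2,r2:Add3,r3:1,r4:Mul1
c14: stall | r0:Add2,r1:Mul2,r2:Add3,r3:1,r4:Mul1
c15: stall | r0:Add2,r1:Mul2,r2:Add3,r3:1,r4:Mul1
c16: CDB Mul1=64; issue MUL r0<-Mul1 | r0:Mul1,r1:Mul2,r2:Add3,r3:1,r4:64
c17: CDB Mul2=1 | r0:Mul1,r1:1,r2:Add3,r3:1,r4:64
c18: - | r0:Mul1,r1:1,r2:Add3,r3:1,r4:64
c19: CDB Add1=7 | r0:Mul1,r1:1,r2:Add3,r3:1,r4:64
c20: CDB Add2=-7 | r0:Mul1,r1:1,r2:Add3,r3:1,r4:64
c21: - | r0:Mul1,r1:1,r2:Add3,r3:1,r4:64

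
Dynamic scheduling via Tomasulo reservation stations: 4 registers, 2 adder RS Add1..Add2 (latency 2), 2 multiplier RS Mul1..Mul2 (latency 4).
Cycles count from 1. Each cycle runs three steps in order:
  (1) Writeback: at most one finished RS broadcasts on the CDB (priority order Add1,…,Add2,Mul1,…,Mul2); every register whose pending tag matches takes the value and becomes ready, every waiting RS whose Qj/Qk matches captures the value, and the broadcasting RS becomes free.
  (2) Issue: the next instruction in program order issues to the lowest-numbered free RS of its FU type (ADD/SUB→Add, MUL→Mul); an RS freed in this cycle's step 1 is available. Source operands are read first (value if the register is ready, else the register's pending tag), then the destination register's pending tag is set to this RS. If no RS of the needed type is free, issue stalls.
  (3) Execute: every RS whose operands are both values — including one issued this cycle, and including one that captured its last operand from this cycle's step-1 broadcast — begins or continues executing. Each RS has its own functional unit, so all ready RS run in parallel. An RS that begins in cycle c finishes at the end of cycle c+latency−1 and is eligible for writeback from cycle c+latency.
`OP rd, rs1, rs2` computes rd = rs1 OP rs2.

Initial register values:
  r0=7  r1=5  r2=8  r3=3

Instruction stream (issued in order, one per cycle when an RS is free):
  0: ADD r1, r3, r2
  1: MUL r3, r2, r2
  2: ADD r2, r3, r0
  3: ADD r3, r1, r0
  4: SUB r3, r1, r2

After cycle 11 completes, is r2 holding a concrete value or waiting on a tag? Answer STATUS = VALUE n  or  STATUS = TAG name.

cycle 1: issue ADD r1<-Add1 // r0:7,r1:Add1,r2:8,r3:3
cycle 2: issue MUL r3<-Mul1 // r0:7,r1:Add1,r2:8,r3:Mul1
cycle 3: CDB Add1=11; issue ADD r2<-Add1 // r0:7,r1:11,r2:Add1,r3:Mul1
cycle 4: issue ADD r3<-Add2 // r0:7,r1:11,r2:Add1,r3:Add2
cycle 5: stall // r0:7,r1:11,r2:Add1,r3:Add2
cycle 6: CDB Add2=18; issue SUB r3<-Add2 // r0:7,r1:11,r2:Add1,r3:Add2
cycle 7: CDB Mul1=64 // r0:7,r1:11,r2:Add1,r3:Add2
cycle 8: - // r0:7,r1:11,r2:Add1,r3:Add2
cycle 9: CDB Add1=71 // r0:7,r1:11,r2:71,r3:Add2
cycle 10: - // r0:7,r1:11,r2:71,r3:Add2
cycle 11: CDB Add2=-60 // r0:7,r1:11,r2:71,r3:-60

STATUS = VALUE 71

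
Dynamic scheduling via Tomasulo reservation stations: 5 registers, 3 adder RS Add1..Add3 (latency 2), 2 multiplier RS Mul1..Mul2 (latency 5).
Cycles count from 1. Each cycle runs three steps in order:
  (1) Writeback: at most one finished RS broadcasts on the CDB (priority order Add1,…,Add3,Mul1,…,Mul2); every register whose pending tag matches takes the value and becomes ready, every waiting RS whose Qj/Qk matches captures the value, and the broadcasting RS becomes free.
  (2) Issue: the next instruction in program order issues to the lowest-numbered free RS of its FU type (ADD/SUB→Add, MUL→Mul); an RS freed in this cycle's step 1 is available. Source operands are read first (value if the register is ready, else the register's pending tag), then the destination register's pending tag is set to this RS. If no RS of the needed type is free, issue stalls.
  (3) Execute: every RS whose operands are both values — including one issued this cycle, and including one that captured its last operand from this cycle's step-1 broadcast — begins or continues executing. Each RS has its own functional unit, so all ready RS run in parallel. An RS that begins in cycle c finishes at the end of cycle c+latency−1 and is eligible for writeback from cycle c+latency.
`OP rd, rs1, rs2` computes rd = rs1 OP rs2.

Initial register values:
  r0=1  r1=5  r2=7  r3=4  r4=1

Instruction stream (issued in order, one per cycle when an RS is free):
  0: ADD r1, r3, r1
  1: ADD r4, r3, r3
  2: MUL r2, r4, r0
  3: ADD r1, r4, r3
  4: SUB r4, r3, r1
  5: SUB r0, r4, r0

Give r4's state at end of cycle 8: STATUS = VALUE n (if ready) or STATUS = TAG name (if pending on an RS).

  c1: issue ADD r1<-Add1  regs: r0:1,r1:Add1,r2:7,r3:4,r4:1
  c2: issue ADD r4<-Add2  regs: r0:1,r1:Add1,r2:7,r3:4,r4:Add2
  c3: CDB Add1=9; issue MUL r2<-Mul1  regs: r0:1,r1:9,r2:Mul1,r3:4,r4:Add2
  c4: CDB Add2=8; issue ADD r1<-Add1  regs: r0:1,r1:Add1,r2:Mul1,r3:4,r4:8
  c5: issue SUB r4<-Add2  regs: r0:1,r1:Add1,r2:Mul1,r3:4,r4:Add2
  c6: CDB Add1=12; issue SUB r0<-Add1  regs: r0:Add1,r1:12,r2:Mul1,r3:4,r4:Add2
  c7: -  regs: r0:Add1,r1:12,r2:Mul1,r3:4,r4:Add2
  c8: CDB Add2=-8  regs: r0:Add1,r1:12,r2:Mul1,r3:4,r4:-8

STATUS = VALUE -8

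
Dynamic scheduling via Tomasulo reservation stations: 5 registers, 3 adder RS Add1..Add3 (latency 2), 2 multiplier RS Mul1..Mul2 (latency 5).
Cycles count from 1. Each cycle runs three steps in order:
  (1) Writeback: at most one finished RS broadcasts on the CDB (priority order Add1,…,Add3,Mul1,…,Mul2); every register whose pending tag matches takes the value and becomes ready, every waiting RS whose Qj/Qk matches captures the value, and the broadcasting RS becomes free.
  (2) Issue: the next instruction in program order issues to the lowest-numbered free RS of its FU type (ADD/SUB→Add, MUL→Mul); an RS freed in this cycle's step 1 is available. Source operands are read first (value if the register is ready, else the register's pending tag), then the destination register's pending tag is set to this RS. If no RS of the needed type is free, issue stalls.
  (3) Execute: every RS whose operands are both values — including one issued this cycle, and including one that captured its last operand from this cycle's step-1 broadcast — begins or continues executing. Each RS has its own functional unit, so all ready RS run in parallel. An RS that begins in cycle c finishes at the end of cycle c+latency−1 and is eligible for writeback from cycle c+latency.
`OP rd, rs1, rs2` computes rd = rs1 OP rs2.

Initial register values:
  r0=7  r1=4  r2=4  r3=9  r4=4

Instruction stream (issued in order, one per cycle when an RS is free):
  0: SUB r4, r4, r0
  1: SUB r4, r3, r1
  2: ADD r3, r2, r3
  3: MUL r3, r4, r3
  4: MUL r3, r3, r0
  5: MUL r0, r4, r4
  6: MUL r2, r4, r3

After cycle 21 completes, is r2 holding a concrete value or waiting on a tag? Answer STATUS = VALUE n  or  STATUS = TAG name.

c1: issue SUB r4<-Add1 | r0:7,r1:4,r2:4,r3:9,r4:Add1
c2: issue SUB r4<-Add2 | r0:7,r1:4,r2:4,r3:9,r4:Add2
c3: CDB Add1=-3; issue ADD r3<-Add1 | r0:7,r1:4,r2:4,r3:Add1,r4:Add2
c4: CDB Add2=5; issue MUL r3<-Mul1 | r0:7,r1:4,r2:4,r3:Mul1,r4:5
c5: CDB Add1=13; issue MUL r3<-Mul2 | r0:7,r1:4,r2:4,r3:Mul2,r4:5
c6: stall | r0:7,r1:4,r2:4,r3:Mul2,r4:5
c7: stall | r0:7,r1:4,r2:4,r3:Mul2,r4:5
c8: stall | r0:7,r1:4,r2:4,r3:Mul2,r4:5
c9: stall | r0:7,r1:4,r2:4,r3:Mul2,r4:5
c10: CDB Mul1=65; issue MUL r0<-Mul1 | r0:Mul1,r1:4,r2:4,r3:Mul2,r4:5
c11: stall | r0:Mul1,r1:4,r2:4,r3:Mul2,r4:5
c12: stall | r0:Mul1,r1:4,r2:4,r3:Mul2,r4:5
c13: stall | r0:Mul1,r1:4,r2:4,r3:Mul2,r4:5
c14: stall | r0:Mul1,r1:4,r2:4,r3:Mul2,r4:5
c15: CDB Mul1=25; issue MUL r2<-Mul1 | r0:25,r1:4,r2:Mul1,r3:Mul2,r4:5
c16: CDB Mul2=455 | r0:25,r1:4,r2:Mul1,r3:455,r4:5
c17: - | r0:25,r1:4,r2:Mul1,r3:455,r4:5
c18: - | r0:25,r1:4,r2:Mul1,r3:455,r4:5
c19: - | r0:25,r1:4,r2:Mul1,r3:455,r4:5
c20: - | r0:25,r1:4,r2:Mul1,r3:455,r4:5
c21: CDB Mul1=2275 | r0:25,r1:4,r2:2275,r3:455,r4:5

STATUS = VALUE 2275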